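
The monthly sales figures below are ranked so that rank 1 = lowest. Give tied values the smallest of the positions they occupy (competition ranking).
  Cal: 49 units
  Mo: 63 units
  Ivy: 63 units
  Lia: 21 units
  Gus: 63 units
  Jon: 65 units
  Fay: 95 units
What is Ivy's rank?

Sorted (ascending): 21, 49, 63, 63, 63, 65, 95
The 3 values of 63 occupy positions 3–5 → each gets rank 3.
Ivy has value 63 units → rank 3.

3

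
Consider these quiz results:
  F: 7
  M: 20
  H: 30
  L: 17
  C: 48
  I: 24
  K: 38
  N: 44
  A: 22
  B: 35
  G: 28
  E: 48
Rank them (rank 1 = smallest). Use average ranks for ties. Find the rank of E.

11.5

Sorted (ascending): 7, 17, 20, 22, 24, 28, 30, 35, 38, 44, 48, 48
The 2 values of 48 occupy positions 11–12 → average rank (11+12)/2 = 11.5.
E has value 48 → rank 11.5.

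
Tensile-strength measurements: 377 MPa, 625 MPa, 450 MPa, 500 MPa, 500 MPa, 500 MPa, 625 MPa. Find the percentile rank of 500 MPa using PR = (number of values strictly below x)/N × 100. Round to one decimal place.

28.6

N = 7.
Strictly below 500: 2. Equal to 500: 3.
PR = 2/7 × 100 = 28.6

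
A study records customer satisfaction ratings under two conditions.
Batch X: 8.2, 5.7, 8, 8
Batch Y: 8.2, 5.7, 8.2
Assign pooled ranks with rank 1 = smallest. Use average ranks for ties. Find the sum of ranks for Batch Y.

13.5

Sorted (ascending): 5.7, 5.7, 8, 8, 8.2, 8.2, 8.2
The 2 values of 5.7 occupy positions 1–2 → average rank (1+2)/2 = 1.5.
The 2 values of 8 occupy positions 3–4 → average rank (3+4)/2 = 3.5.
The 3 values of 8.2 occupy positions 5–7 → average rank 6.
Batch Y values → pooled ranks: 8.2→6, 5.7→1.5, 8.2→6
Rank sum = 6 + 1.5 + 6 = 13.5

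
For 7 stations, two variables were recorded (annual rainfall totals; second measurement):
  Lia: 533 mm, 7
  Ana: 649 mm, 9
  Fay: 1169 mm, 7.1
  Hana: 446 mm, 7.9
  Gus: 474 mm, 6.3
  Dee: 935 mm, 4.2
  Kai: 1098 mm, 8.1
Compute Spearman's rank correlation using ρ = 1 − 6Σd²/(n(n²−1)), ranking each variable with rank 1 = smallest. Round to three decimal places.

0.107

Ranks of variable 1: 3, 4, 7, 1, 2, 5, 6
Ranks of variable 2: 3, 7, 4, 5, 2, 1, 6
d = r₁ − r₂: 0, -3, 3, -4, 0, 4, 0
d²: 0, 9, 9, 16, 0, 16, 0; Σd² = 50
ρ = 1 − 6·50/(7·48) = 1 − 300/336 = 0.107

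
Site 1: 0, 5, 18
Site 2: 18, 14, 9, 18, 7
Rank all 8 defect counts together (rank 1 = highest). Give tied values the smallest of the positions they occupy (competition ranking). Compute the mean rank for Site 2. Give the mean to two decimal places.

Sorted (descending): 18, 18, 18, 14, 9, 7, 5, 0
The 3 values of 18 occupy positions 1–3 → each gets rank 1.
Site 2 values → pooled ranks: 18→1, 14→4, 9→5, 18→1, 7→6
Mean rank = (1 + 4 + 5 + 1 + 6) / 5 = 3.40

3.40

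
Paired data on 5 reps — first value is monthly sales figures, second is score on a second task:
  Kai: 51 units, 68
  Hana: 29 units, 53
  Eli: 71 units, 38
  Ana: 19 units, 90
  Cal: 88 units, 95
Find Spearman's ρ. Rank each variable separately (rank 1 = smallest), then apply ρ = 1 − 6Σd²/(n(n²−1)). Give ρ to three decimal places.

Ranks of variable 1: 3, 2, 4, 1, 5
Ranks of variable 2: 3, 2, 1, 4, 5
d = r₁ − r₂: 0, 0, 3, -3, 0
d²: 0, 0, 9, 9, 0; Σd² = 18
ρ = 1 − 6·18/(5·24) = 1 − 108/120 = 0.100

0.100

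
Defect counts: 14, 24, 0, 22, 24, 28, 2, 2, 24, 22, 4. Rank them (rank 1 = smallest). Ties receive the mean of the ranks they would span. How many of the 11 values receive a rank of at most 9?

Sorted (ascending): 0, 2, 2, 4, 14, 22, 22, 24, 24, 24, 28
The 2 values of 2 occupy positions 2–3 → average rank (2+3)/2 = 2.5.
The 2 values of 22 occupy positions 6–7 → average rank (6+7)/2 = 6.5.
The 3 values of 24 occupy positions 8–10 → average rank 9.
Ranks ≤ 9: {1, 2.5, 2.5, 4, 5, 6.5, 6.5, 9, 9, 9} → 10 values.

10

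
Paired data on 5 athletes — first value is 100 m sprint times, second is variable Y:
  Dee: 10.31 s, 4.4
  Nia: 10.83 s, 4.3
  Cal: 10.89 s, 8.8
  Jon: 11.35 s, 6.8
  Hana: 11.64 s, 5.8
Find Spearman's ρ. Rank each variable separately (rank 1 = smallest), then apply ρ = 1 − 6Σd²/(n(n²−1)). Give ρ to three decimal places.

0.500

Ranks of variable 1: 1, 2, 3, 4, 5
Ranks of variable 2: 2, 1, 5, 4, 3
d = r₁ − r₂: -1, 1, -2, 0, 2
d²: 1, 1, 4, 0, 4; Σd² = 10
ρ = 1 − 6·10/(5·24) = 1 − 60/120 = 0.500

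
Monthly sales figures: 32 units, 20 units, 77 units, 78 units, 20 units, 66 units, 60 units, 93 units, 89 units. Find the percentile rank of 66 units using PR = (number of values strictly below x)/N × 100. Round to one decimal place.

N = 9.
Strictly below 66: 4. Equal to 66: 1.
PR = 4/9 × 100 = 44.4

44.4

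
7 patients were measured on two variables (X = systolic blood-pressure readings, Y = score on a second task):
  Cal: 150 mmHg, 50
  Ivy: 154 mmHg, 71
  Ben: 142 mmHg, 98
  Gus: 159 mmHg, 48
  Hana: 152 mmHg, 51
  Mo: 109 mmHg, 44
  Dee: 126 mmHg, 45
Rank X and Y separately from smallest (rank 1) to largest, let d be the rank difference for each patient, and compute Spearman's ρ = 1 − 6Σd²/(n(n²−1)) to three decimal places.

Ranks of variable 1: 4, 6, 3, 7, 5, 1, 2
Ranks of variable 2: 4, 6, 7, 3, 5, 1, 2
d = r₁ − r₂: 0, 0, -4, 4, 0, 0, 0
d²: 0, 0, 16, 16, 0, 0, 0; Σd² = 32
ρ = 1 − 6·32/(7·48) = 1 − 192/336 = 0.429

0.429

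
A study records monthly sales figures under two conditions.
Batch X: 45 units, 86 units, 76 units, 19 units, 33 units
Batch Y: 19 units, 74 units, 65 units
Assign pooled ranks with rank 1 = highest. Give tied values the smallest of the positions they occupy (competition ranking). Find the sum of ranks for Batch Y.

Sorted (descending): 86, 76, 74, 65, 45, 33, 19, 19
The 2 values of 19 occupy positions 7–8 → each gets rank 7.
Batch Y values → pooled ranks: 19→7, 74→3, 65→4
Rank sum = 7 + 3 + 4 = 14

14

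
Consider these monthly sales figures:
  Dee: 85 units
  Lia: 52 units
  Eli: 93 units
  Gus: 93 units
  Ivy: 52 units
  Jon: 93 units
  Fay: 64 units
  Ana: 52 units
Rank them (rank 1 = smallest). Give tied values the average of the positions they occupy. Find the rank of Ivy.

2

Sorted (ascending): 52, 52, 52, 64, 85, 93, 93, 93
The 3 values of 52 occupy positions 1–3 → average rank 2.
The 3 values of 93 occupy positions 6–8 → average rank 7.
Ivy has value 52 units → rank 2.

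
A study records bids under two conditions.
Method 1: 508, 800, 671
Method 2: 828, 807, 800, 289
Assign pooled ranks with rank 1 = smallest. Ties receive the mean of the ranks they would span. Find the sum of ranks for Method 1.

Sorted (ascending): 289, 508, 671, 800, 800, 807, 828
The 2 values of 800 occupy positions 4–5 → average rank (4+5)/2 = 4.5.
Method 1 values → pooled ranks: 508→2, 800→4.5, 671→3
Rank sum = 2 + 4.5 + 3 = 9.5

9.5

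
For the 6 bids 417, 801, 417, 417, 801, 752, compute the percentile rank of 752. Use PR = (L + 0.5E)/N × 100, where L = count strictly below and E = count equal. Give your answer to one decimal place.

N = 6.
Strictly below 752: 3. Equal to 752: 1.
PR = (3 + 0.5·1)/6 × 100 = 58.3

58.3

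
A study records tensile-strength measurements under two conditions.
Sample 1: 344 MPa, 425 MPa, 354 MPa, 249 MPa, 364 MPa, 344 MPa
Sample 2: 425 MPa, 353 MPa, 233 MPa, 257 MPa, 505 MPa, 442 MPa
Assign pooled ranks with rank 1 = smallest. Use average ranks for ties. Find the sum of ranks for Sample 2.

42.5

Sorted (ascending): 233, 249, 257, 344, 344, 353, 354, 364, 425, 425, 442, 505
The 2 values of 344 occupy positions 4–5 → average rank (4+5)/2 = 4.5.
The 2 values of 425 occupy positions 9–10 → average rank (9+10)/2 = 9.5.
Sample 2 values → pooled ranks: 425→9.5, 353→6, 233→1, 257→3, 505→12, 442→11
Rank sum = 9.5 + 6 + 1 + 3 + 12 + 11 = 42.5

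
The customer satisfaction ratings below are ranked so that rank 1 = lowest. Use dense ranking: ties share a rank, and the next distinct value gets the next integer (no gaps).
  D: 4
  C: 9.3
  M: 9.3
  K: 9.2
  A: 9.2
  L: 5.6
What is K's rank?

3

Sorted (ascending): 4, 5.6, 9.2, 9.2, 9.3, 9.3
The 2 values of 9.2 share dense rank 3.
The 2 values of 9.3 share dense rank 4.
Remaining distinct values take the next consecutive integers.
K has value 9.2 → rank 3.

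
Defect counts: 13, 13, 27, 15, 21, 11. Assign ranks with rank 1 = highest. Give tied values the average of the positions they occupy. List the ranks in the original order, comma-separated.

Sorted (descending): 27, 21, 15, 13, 13, 11
The 2 values of 13 occupy positions 4–5 → average rank (4+5)/2 = 4.5.

4.5, 4.5, 1, 3, 2, 6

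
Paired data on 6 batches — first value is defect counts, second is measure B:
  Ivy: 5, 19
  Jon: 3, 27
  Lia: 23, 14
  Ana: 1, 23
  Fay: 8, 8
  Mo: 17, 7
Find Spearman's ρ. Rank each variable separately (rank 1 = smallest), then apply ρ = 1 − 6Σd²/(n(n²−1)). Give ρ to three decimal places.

-0.771

Ranks of variable 1: 3, 2, 6, 1, 4, 5
Ranks of variable 2: 4, 6, 3, 5, 2, 1
d = r₁ − r₂: -1, -4, 3, -4, 2, 4
d²: 1, 16, 9, 16, 4, 16; Σd² = 62
ρ = 1 − 6·62/(6·35) = 1 − 372/210 = -0.771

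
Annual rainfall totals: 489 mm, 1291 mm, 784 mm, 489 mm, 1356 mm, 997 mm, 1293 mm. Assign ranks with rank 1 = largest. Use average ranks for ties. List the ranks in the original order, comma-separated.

6.5, 3, 5, 6.5, 1, 4, 2

Sorted (descending): 1356, 1293, 1291, 997, 784, 489, 489
The 2 values of 489 occupy positions 6–7 → average rank (6+7)/2 = 6.5.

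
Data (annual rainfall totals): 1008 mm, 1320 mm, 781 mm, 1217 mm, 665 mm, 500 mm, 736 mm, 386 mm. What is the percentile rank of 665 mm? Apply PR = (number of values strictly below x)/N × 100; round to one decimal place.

25.0

N = 8.
Strictly below 665: 2. Equal to 665: 1.
PR = 2/8 × 100 = 25.0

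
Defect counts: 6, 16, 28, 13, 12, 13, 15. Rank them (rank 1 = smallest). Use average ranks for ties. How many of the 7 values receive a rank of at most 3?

Sorted (ascending): 6, 12, 13, 13, 15, 16, 28
The 2 values of 13 occupy positions 3–4 → average rank (3+4)/2 = 3.5.
Ranks ≤ 3: {1, 2} → 2 values.

2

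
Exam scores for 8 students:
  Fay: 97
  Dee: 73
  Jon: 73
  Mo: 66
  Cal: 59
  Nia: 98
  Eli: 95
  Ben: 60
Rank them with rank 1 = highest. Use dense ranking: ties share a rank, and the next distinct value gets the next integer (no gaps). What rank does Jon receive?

Sorted (descending): 98, 97, 95, 73, 73, 66, 60, 59
The 2 values of 73 share dense rank 4.
Remaining distinct values take the next consecutive integers.
Jon has value 73 → rank 4.

4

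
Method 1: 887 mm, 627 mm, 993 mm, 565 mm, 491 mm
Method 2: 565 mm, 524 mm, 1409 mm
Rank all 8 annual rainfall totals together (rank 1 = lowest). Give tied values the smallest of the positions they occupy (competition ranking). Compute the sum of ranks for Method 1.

Sorted (ascending): 491, 524, 565, 565, 627, 887, 993, 1409
The 2 values of 565 occupy positions 3–4 → each gets rank 3.
Method 1 values → pooled ranks: 887→6, 627→5, 993→7, 565→3, 491→1
Rank sum = 6 + 5 + 7 + 3 + 1 = 22

22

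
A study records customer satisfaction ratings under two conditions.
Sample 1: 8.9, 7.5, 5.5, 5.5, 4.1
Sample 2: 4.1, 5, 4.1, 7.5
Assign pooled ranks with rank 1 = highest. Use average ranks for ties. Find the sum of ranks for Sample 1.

Sorted (descending): 8.9, 7.5, 7.5, 5.5, 5.5, 5, 4.1, 4.1, 4.1
The 2 values of 7.5 occupy positions 2–3 → average rank (2+3)/2 = 2.5.
The 2 values of 5.5 occupy positions 4–5 → average rank (4+5)/2 = 4.5.
The 3 values of 4.1 occupy positions 7–9 → average rank 8.
Sample 1 values → pooled ranks: 8.9→1, 7.5→2.5, 5.5→4.5, 5.5→4.5, 4.1→8
Rank sum = 1 + 2.5 + 4.5 + 4.5 + 8 = 20.5

20.5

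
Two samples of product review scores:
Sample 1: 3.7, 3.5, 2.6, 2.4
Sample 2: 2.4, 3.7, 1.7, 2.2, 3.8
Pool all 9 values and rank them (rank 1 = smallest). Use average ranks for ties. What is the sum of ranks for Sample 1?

Sorted (ascending): 1.7, 2.2, 2.4, 2.4, 2.6, 3.5, 3.7, 3.7, 3.8
The 2 values of 2.4 occupy positions 3–4 → average rank (3+4)/2 = 3.5.
The 2 values of 3.7 occupy positions 7–8 → average rank (7+8)/2 = 7.5.
Sample 1 values → pooled ranks: 3.7→7.5, 3.5→6, 2.6→5, 2.4→3.5
Rank sum = 7.5 + 6 + 5 + 3.5 = 22

22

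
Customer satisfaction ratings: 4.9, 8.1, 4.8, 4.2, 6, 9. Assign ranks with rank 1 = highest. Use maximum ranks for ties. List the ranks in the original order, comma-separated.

4, 2, 5, 6, 3, 1

Sorted (descending): 9, 8.1, 6, 4.9, 4.8, 4.2
No ties — each value takes its position as its rank.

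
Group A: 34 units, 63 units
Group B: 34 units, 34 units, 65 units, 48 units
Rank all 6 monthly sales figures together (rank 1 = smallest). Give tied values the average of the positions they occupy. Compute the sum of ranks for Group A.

Sorted (ascending): 34, 34, 34, 48, 63, 65
The 3 values of 34 occupy positions 1–3 → average rank 2.
Group A values → pooled ranks: 34→2, 63→5
Rank sum = 2 + 5 = 7

7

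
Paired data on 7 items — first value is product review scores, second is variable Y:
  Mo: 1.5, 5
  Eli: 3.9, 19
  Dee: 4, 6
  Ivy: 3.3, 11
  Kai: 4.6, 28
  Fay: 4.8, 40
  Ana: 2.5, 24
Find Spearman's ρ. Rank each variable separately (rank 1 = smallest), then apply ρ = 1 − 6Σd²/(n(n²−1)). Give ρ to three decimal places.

Ranks of variable 1: 1, 4, 5, 3, 6, 7, 2
Ranks of variable 2: 1, 4, 2, 3, 6, 7, 5
d = r₁ − r₂: 0, 0, 3, 0, 0, 0, -3
d²: 0, 0, 9, 0, 0, 0, 9; Σd² = 18
ρ = 1 − 6·18/(7·48) = 1 − 108/336 = 0.679

0.679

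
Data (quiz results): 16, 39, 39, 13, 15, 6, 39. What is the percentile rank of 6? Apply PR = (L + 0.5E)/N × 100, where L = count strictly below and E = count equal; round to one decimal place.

7.1

N = 7.
Strictly below 6: 0. Equal to 6: 1.
PR = (0 + 0.5·1)/7 × 100 = 7.1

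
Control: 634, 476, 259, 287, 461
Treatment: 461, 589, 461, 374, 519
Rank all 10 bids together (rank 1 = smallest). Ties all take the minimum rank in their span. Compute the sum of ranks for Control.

24

Sorted (ascending): 259, 287, 374, 461, 461, 461, 476, 519, 589, 634
The 3 values of 461 occupy positions 4–6 → each gets rank 4.
Control values → pooled ranks: 634→10, 476→7, 259→1, 287→2, 461→4
Rank sum = 10 + 7 + 1 + 2 + 4 = 24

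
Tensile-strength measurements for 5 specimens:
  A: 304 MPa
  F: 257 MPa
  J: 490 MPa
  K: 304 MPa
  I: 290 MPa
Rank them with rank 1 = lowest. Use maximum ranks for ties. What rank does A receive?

Sorted (ascending): 257, 290, 304, 304, 490
The 2 values of 304 occupy positions 3–4 → each gets rank 4.
A has value 304 MPa → rank 4.

4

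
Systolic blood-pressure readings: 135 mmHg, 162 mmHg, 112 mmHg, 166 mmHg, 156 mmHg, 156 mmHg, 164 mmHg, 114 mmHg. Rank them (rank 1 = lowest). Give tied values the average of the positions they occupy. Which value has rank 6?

162

Sorted (ascending): 112, 114, 135, 156, 156, 162, 164, 166
The 2 values of 156 occupy positions 4–5 → average rank (4+5)/2 = 4.5.
Rank 6 → value 162.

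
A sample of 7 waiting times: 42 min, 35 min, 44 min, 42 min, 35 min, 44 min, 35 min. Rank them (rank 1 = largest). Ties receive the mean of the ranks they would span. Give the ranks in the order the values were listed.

Sorted (descending): 44, 44, 42, 42, 35, 35, 35
The 2 values of 44 occupy positions 1–2 → average rank (1+2)/2 = 1.5.
The 2 values of 42 occupy positions 3–4 → average rank (3+4)/2 = 3.5.
The 3 values of 35 occupy positions 5–7 → average rank 6.

3.5, 6, 1.5, 3.5, 6, 1.5, 6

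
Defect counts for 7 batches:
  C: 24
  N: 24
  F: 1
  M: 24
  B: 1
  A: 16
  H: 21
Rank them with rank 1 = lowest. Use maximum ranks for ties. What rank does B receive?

2

Sorted (ascending): 1, 1, 16, 21, 24, 24, 24
The 2 values of 1 occupy positions 1–2 → each gets rank 2.
The 3 values of 24 occupy positions 5–7 → each gets rank 7.
B has value 1 → rank 2.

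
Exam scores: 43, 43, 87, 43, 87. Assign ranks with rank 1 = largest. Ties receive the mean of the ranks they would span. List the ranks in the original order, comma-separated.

Sorted (descending): 87, 87, 43, 43, 43
The 2 values of 87 occupy positions 1–2 → average rank (1+2)/2 = 1.5.
The 3 values of 43 occupy positions 3–5 → average rank 4.

4, 4, 1.5, 4, 1.5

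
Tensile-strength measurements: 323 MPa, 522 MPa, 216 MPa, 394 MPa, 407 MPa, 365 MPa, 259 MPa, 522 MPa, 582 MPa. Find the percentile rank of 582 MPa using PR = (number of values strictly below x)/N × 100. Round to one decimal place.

N = 9.
Strictly below 582: 8. Equal to 582: 1.
PR = 8/9 × 100 = 88.9

88.9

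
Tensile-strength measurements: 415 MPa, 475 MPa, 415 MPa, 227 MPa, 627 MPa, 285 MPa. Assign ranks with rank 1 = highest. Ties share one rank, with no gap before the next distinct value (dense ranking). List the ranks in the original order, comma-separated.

3, 2, 3, 5, 1, 4

Sorted (descending): 627, 475, 415, 415, 285, 227
The 2 values of 415 share dense rank 3.
Remaining distinct values take the next consecutive integers.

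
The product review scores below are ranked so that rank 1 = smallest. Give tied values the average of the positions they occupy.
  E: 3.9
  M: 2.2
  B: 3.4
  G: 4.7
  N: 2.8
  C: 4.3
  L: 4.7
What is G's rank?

Sorted (ascending): 2.2, 2.8, 3.4, 3.9, 4.3, 4.7, 4.7
The 2 values of 4.7 occupy positions 6–7 → average rank (6+7)/2 = 6.5.
G has value 4.7 → rank 6.5.

6.5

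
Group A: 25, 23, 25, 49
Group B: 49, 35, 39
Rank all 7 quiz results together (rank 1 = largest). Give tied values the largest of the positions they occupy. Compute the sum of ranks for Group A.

21

Sorted (descending): 49, 49, 39, 35, 25, 25, 23
The 2 values of 49 occupy positions 1–2 → each gets rank 2.
The 2 values of 25 occupy positions 5–6 → each gets rank 6.
Group A values → pooled ranks: 25→6, 23→7, 25→6, 49→2
Rank sum = 6 + 7 + 6 + 2 = 21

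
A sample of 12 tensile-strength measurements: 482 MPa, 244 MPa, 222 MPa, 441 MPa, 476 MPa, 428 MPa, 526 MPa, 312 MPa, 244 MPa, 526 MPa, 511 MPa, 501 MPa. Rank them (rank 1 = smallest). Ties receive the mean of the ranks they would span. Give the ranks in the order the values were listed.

8, 2.5, 1, 6, 7, 5, 11.5, 4, 2.5, 11.5, 10, 9

Sorted (ascending): 222, 244, 244, 312, 428, 441, 476, 482, 501, 511, 526, 526
The 2 values of 244 occupy positions 2–3 → average rank (2+3)/2 = 2.5.
The 2 values of 526 occupy positions 11–12 → average rank (11+12)/2 = 11.5.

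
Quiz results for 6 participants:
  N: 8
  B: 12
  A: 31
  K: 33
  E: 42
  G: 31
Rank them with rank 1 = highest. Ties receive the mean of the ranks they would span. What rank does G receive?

3.5

Sorted (descending): 42, 33, 31, 31, 12, 8
The 2 values of 31 occupy positions 3–4 → average rank (3+4)/2 = 3.5.
G has value 31 → rank 3.5.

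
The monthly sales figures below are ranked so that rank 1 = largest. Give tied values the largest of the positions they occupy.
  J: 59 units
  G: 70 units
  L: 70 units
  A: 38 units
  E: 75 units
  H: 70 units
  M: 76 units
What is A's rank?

Sorted (descending): 76, 75, 70, 70, 70, 59, 38
The 3 values of 70 occupy positions 3–5 → each gets rank 5.
A has value 38 units → rank 7.

7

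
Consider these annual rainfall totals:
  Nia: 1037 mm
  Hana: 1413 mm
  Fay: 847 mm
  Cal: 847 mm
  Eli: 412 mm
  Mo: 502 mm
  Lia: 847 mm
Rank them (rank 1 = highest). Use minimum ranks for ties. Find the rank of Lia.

3

Sorted (descending): 1413, 1037, 847, 847, 847, 502, 412
The 3 values of 847 occupy positions 3–5 → each gets rank 3.
Lia has value 847 mm → rank 3.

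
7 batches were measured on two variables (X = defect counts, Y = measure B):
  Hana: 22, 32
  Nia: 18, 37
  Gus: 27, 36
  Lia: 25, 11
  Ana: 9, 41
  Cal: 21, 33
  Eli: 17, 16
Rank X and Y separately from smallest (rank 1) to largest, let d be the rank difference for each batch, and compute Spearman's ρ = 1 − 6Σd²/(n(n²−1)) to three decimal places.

Ranks of variable 1: 5, 3, 7, 6, 1, 4, 2
Ranks of variable 2: 3, 6, 5, 1, 7, 4, 2
d = r₁ − r₂: 2, -3, 2, 5, -6, 0, 0
d²: 4, 9, 4, 25, 36, 0, 0; Σd² = 78
ρ = 1 − 6·78/(7·48) = 1 − 468/336 = -0.393

-0.393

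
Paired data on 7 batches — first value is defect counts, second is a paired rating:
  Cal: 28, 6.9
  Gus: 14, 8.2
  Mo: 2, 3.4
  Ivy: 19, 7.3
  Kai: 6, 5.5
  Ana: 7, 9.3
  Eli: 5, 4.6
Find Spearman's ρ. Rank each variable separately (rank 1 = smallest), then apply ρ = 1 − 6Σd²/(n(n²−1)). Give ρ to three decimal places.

Ranks of variable 1: 7, 5, 1, 6, 3, 4, 2
Ranks of variable 2: 4, 6, 1, 5, 3, 7, 2
d = r₁ − r₂: 3, -1, 0, 1, 0, -3, 0
d²: 9, 1, 0, 1, 0, 9, 0; Σd² = 20
ρ = 1 − 6·20/(7·48) = 1 − 120/336 = 0.643

0.643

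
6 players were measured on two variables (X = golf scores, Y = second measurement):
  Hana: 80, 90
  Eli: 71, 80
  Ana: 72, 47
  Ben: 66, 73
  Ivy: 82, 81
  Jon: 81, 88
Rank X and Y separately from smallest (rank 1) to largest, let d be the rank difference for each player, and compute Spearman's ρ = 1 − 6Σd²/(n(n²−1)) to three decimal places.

0.600

Ranks of variable 1: 4, 2, 3, 1, 6, 5
Ranks of variable 2: 6, 3, 1, 2, 4, 5
d = r₁ − r₂: -2, -1, 2, -1, 2, 0
d²: 4, 1, 4, 1, 4, 0; Σd² = 14
ρ = 1 − 6·14/(6·35) = 1 − 84/210 = 0.600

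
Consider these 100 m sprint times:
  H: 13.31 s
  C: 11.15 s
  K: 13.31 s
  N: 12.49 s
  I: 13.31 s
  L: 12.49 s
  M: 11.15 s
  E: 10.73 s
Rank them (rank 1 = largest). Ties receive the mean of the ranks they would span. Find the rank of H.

Sorted (descending): 13.31, 13.31, 13.31, 12.49, 12.49, 11.15, 11.15, 10.73
The 3 values of 13.31 occupy positions 1–3 → average rank 2.
The 2 values of 12.49 occupy positions 4–5 → average rank (4+5)/2 = 4.5.
The 2 values of 11.15 occupy positions 6–7 → average rank (6+7)/2 = 6.5.
H has value 13.31 s → rank 2.

2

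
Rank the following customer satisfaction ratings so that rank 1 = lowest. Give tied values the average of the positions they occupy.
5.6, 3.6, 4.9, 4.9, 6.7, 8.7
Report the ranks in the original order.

4, 1, 2.5, 2.5, 5, 6

Sorted (ascending): 3.6, 4.9, 4.9, 5.6, 6.7, 8.7
The 2 values of 4.9 occupy positions 2–3 → average rank (2+3)/2 = 2.5.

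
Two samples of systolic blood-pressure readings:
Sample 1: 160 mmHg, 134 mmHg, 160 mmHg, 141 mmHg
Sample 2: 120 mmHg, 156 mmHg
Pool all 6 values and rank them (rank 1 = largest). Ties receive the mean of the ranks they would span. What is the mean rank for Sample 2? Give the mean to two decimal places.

4.50

Sorted (descending): 160, 160, 156, 141, 134, 120
The 2 values of 160 occupy positions 1–2 → average rank (1+2)/2 = 1.5.
Sample 2 values → pooled ranks: 120→6, 156→3
Mean rank = (6 + 3) / 2 = 4.50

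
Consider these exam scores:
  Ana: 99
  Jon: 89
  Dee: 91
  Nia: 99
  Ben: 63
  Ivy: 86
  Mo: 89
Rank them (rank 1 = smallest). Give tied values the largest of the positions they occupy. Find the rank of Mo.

Sorted (ascending): 63, 86, 89, 89, 91, 99, 99
The 2 values of 89 occupy positions 3–4 → each gets rank 4.
The 2 values of 99 occupy positions 6–7 → each gets rank 7.
Mo has value 89 → rank 4.

4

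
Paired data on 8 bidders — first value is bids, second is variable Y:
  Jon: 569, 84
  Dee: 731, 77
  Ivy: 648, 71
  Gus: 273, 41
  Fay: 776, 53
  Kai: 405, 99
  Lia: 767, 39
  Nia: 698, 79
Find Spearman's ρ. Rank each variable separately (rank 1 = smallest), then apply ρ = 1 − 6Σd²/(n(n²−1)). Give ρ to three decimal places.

Ranks of variable 1: 3, 6, 4, 1, 8, 2, 7, 5
Ranks of variable 2: 7, 5, 4, 2, 3, 8, 1, 6
d = r₁ − r₂: -4, 1, 0, -1, 5, -6, 6, -1
d²: 16, 1, 0, 1, 25, 36, 36, 1; Σd² = 116
ρ = 1 − 6·116/(8·63) = 1 − 696/504 = -0.381

-0.381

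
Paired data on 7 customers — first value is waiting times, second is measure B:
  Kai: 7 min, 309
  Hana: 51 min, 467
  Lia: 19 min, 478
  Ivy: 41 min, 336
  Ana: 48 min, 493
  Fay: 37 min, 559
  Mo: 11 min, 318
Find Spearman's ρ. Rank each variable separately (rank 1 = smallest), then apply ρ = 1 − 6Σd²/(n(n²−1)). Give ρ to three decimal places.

Ranks of variable 1: 1, 7, 3, 5, 6, 4, 2
Ranks of variable 2: 1, 4, 5, 3, 6, 7, 2
d = r₁ − r₂: 0, 3, -2, 2, 0, -3, 0
d²: 0, 9, 4, 4, 0, 9, 0; Σd² = 26
ρ = 1 − 6·26/(7·48) = 1 − 156/336 = 0.536

0.536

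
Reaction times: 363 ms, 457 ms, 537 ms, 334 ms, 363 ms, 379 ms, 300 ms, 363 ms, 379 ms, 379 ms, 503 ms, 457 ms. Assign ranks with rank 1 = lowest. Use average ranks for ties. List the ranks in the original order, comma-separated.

Sorted (ascending): 300, 334, 363, 363, 363, 379, 379, 379, 457, 457, 503, 537
The 3 values of 363 occupy positions 3–5 → average rank 4.
The 3 values of 379 occupy positions 6–8 → average rank 7.
The 2 values of 457 occupy positions 9–10 → average rank (9+10)/2 = 9.5.

4, 9.5, 12, 2, 4, 7, 1, 4, 7, 7, 11, 9.5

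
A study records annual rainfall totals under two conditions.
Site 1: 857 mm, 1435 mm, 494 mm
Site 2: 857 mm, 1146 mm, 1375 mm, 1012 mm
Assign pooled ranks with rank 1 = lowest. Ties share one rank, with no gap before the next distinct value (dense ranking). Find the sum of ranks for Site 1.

9

Sorted (ascending): 494, 857, 857, 1012, 1146, 1375, 1435
The 2 values of 857 share dense rank 2.
Remaining distinct values take the next consecutive integers.
Site 1 values → pooled ranks: 857→2, 1435→6, 494→1
Rank sum = 2 + 6 + 1 = 9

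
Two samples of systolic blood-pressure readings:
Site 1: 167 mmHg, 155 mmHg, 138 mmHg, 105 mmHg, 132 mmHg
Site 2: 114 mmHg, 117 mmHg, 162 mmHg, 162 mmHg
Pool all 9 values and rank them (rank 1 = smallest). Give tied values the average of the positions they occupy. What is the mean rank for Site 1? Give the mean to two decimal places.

5.00

Sorted (ascending): 105, 114, 117, 132, 138, 155, 162, 162, 167
The 2 values of 162 occupy positions 7–8 → average rank (7+8)/2 = 7.5.
Site 1 values → pooled ranks: 167→9, 155→6, 138→5, 105→1, 132→4
Mean rank = (9 + 6 + 5 + 1 + 4) / 5 = 5.00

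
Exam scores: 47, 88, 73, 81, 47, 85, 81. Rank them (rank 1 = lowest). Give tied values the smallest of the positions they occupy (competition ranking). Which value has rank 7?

Sorted (ascending): 47, 47, 73, 81, 81, 85, 88
The 2 values of 47 occupy positions 1–2 → each gets rank 1.
The 2 values of 81 occupy positions 4–5 → each gets rank 4.
Rank 7 → value 88.

88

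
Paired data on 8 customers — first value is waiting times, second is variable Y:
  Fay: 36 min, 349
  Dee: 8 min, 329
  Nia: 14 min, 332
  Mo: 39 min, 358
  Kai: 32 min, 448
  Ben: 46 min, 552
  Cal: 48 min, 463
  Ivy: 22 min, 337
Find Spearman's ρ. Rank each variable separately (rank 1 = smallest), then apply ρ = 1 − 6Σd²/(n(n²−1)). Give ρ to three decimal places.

Ranks of variable 1: 5, 1, 2, 6, 4, 7, 8, 3
Ranks of variable 2: 4, 1, 2, 5, 6, 8, 7, 3
d = r₁ − r₂: 1, 0, 0, 1, -2, -1, 1, 0
d²: 1, 0, 0, 1, 4, 1, 1, 0; Σd² = 8
ρ = 1 − 6·8/(8·63) = 1 − 48/504 = 0.905

0.905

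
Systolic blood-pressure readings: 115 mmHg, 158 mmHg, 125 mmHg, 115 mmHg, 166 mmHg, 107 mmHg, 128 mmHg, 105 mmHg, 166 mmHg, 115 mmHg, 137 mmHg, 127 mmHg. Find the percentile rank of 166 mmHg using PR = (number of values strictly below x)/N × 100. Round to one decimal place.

83.3

N = 12.
Strictly below 166: 10. Equal to 166: 2.
PR = 10/12 × 100 = 83.3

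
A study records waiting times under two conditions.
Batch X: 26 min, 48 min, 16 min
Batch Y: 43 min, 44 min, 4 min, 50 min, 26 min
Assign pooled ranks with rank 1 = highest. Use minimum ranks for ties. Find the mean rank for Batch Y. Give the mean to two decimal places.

Sorted (descending): 50, 48, 44, 43, 26, 26, 16, 4
The 2 values of 26 occupy positions 5–6 → each gets rank 5.
Batch Y values → pooled ranks: 43→4, 44→3, 4→8, 50→1, 26→5
Mean rank = (4 + 3 + 8 + 1 + 5) / 5 = 4.20

4.20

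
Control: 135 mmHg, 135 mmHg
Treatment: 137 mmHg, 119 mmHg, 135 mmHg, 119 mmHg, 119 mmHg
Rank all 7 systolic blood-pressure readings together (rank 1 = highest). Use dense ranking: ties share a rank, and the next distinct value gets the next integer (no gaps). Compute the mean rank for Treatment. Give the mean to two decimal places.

Sorted (descending): 137, 135, 135, 135, 119, 119, 119
The 3 values of 135 share dense rank 2.
The 3 values of 119 share dense rank 3.
Remaining distinct values take the next consecutive integers.
Treatment values → pooled ranks: 137→1, 119→3, 135→2, 119→3, 119→3
Mean rank = (1 + 3 + 2 + 3 + 3) / 5 = 2.40

2.40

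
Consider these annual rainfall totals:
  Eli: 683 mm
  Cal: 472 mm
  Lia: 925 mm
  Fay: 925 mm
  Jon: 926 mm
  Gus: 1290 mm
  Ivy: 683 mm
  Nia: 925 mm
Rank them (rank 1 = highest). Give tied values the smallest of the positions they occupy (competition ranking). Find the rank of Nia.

Sorted (descending): 1290, 926, 925, 925, 925, 683, 683, 472
The 3 values of 925 occupy positions 3–5 → each gets rank 3.
The 2 values of 683 occupy positions 6–7 → each gets rank 6.
Nia has value 925 mm → rank 3.

3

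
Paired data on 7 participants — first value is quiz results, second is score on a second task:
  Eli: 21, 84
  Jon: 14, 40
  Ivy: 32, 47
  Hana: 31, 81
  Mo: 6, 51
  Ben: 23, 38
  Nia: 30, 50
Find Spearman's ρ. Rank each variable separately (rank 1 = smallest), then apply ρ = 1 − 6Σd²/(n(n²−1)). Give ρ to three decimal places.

-0.036

Ranks of variable 1: 3, 2, 7, 6, 1, 4, 5
Ranks of variable 2: 7, 2, 3, 6, 5, 1, 4
d = r₁ − r₂: -4, 0, 4, 0, -4, 3, 1
d²: 16, 0, 16, 0, 16, 9, 1; Σd² = 58
ρ = 1 − 6·58/(7·48) = 1 − 348/336 = -0.036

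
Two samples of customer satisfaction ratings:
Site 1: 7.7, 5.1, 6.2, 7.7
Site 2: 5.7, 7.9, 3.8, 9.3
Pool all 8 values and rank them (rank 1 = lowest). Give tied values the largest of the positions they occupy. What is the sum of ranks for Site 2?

19

Sorted (ascending): 3.8, 5.1, 5.7, 6.2, 7.7, 7.7, 7.9, 9.3
The 2 values of 7.7 occupy positions 5–6 → each gets rank 6.
Site 2 values → pooled ranks: 5.7→3, 7.9→7, 3.8→1, 9.3→8
Rank sum = 3 + 7 + 1 + 8 = 19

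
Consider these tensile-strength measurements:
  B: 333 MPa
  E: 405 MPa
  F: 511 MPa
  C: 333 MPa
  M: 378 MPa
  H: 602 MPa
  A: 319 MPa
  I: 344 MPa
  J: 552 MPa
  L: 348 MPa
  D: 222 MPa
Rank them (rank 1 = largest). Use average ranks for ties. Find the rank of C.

8.5

Sorted (descending): 602, 552, 511, 405, 378, 348, 344, 333, 333, 319, 222
The 2 values of 333 occupy positions 8–9 → average rank (8+9)/2 = 8.5.
C has value 333 MPa → rank 8.5.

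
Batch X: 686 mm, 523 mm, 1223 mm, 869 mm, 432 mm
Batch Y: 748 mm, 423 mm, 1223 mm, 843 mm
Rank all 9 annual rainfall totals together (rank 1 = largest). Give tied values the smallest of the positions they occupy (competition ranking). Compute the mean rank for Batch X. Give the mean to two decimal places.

Sorted (descending): 1223, 1223, 869, 843, 748, 686, 523, 432, 423
The 2 values of 1223 occupy positions 1–2 → each gets rank 1.
Batch X values → pooled ranks: 686→6, 523→7, 1223→1, 869→3, 432→8
Mean rank = (6 + 7 + 1 + 3 + 8) / 5 = 5.00

5.00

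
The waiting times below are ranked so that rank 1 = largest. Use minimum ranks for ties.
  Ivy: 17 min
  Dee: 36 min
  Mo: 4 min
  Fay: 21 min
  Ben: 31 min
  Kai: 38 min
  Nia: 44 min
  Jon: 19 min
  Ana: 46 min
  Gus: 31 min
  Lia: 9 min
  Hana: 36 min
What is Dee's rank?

Sorted (descending): 46, 44, 38, 36, 36, 31, 31, 21, 19, 17, 9, 4
The 2 values of 36 occupy positions 4–5 → each gets rank 4.
The 2 values of 31 occupy positions 6–7 → each gets rank 6.
Dee has value 36 min → rank 4.

4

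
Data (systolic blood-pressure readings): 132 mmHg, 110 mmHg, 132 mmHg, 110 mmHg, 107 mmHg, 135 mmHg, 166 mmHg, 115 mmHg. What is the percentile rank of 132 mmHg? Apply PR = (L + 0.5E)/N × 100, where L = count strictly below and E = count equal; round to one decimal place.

N = 8.
Strictly below 132: 4. Equal to 132: 2.
PR = (4 + 0.5·2)/8 × 100 = 62.5

62.5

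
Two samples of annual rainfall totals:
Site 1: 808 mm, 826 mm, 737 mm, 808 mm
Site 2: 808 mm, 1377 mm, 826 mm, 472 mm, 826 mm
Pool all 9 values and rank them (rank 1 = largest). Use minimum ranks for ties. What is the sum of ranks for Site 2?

19

Sorted (descending): 1377, 826, 826, 826, 808, 808, 808, 737, 472
The 3 values of 826 occupy positions 2–4 → each gets rank 2.
The 3 values of 808 occupy positions 5–7 → each gets rank 5.
Site 2 values → pooled ranks: 808→5, 1377→1, 826→2, 472→9, 826→2
Rank sum = 5 + 1 + 2 + 9 + 2 = 19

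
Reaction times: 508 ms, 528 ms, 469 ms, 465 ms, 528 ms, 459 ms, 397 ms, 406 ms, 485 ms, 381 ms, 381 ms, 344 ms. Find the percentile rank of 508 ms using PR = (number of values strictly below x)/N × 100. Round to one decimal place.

N = 12.
Strictly below 508: 9. Equal to 508: 1.
PR = 9/12 × 100 = 75.0

75.0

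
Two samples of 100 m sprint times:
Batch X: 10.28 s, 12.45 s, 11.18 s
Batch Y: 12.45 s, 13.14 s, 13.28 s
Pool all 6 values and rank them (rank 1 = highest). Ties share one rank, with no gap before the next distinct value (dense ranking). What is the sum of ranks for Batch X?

12

Sorted (descending): 13.28, 13.14, 12.45, 12.45, 11.18, 10.28
The 2 values of 12.45 share dense rank 3.
Remaining distinct values take the next consecutive integers.
Batch X values → pooled ranks: 10.28→5, 12.45→3, 11.18→4
Rank sum = 5 + 3 + 4 = 12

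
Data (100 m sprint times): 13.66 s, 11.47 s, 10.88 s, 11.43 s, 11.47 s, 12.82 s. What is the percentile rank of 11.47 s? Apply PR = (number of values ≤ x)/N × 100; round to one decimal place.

N = 6.
Strictly below 11.47: 2. Equal to 11.47: 2.
PR = 4/6 × 100 = 66.7

66.7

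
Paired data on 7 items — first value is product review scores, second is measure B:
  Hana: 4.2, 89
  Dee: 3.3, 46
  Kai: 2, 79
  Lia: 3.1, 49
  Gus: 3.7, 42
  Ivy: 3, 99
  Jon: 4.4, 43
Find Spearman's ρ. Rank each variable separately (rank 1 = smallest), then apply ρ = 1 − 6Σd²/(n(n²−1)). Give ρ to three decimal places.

-0.500

Ranks of variable 1: 6, 4, 1, 3, 5, 2, 7
Ranks of variable 2: 6, 3, 5, 4, 1, 7, 2
d = r₁ − r₂: 0, 1, -4, -1, 4, -5, 5
d²: 0, 1, 16, 1, 16, 25, 25; Σd² = 84
ρ = 1 − 6·84/(7·48) = 1 − 504/336 = -0.500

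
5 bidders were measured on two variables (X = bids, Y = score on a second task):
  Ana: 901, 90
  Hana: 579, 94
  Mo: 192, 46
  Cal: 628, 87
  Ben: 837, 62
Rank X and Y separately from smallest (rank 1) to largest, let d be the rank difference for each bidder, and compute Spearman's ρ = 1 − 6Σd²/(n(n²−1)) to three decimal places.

Ranks of variable 1: 5, 2, 1, 3, 4
Ranks of variable 2: 4, 5, 1, 3, 2
d = r₁ − r₂: 1, -3, 0, 0, 2
d²: 1, 9, 0, 0, 4; Σd² = 14
ρ = 1 − 6·14/(5·24) = 1 − 84/120 = 0.300

0.300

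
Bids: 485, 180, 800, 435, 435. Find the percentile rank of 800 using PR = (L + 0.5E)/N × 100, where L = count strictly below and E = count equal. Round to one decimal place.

N = 5.
Strictly below 800: 4. Equal to 800: 1.
PR = (4 + 0.5·1)/5 × 100 = 90.0

90.0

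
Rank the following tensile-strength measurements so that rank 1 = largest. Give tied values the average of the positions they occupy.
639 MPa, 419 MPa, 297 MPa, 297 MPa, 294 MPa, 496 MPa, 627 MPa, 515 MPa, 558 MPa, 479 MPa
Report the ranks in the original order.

1, 7, 8.5, 8.5, 10, 5, 2, 4, 3, 6

Sorted (descending): 639, 627, 558, 515, 496, 479, 419, 297, 297, 294
The 2 values of 297 occupy positions 8–9 → average rank (8+9)/2 = 8.5.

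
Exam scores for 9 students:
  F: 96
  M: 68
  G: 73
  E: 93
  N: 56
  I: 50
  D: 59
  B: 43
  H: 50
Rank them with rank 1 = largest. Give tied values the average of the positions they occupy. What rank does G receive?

3

Sorted (descending): 96, 93, 73, 68, 59, 56, 50, 50, 43
The 2 values of 50 occupy positions 7–8 → average rank (7+8)/2 = 7.5.
G has value 73 → rank 3.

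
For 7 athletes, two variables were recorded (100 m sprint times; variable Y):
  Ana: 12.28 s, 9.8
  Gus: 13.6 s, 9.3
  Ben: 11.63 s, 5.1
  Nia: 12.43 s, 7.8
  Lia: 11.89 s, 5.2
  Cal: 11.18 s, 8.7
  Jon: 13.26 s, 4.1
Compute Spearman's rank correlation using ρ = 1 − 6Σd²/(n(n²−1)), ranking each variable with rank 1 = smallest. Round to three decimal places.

0.071

Ranks of variable 1: 4, 7, 2, 5, 3, 1, 6
Ranks of variable 2: 7, 6, 2, 4, 3, 5, 1
d = r₁ − r₂: -3, 1, 0, 1, 0, -4, 5
d²: 9, 1, 0, 1, 0, 16, 25; Σd² = 52
ρ = 1 − 6·52/(7·48) = 1 − 312/336 = 0.071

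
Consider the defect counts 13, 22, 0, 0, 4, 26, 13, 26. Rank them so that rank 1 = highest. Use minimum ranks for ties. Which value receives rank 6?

Sorted (descending): 26, 26, 22, 13, 13, 4, 0, 0
The 2 values of 26 occupy positions 1–2 → each gets rank 1.
The 2 values of 13 occupy positions 4–5 → each gets rank 4.
The 2 values of 0 occupy positions 7–8 → each gets rank 7.
Rank 6 → value 4.

4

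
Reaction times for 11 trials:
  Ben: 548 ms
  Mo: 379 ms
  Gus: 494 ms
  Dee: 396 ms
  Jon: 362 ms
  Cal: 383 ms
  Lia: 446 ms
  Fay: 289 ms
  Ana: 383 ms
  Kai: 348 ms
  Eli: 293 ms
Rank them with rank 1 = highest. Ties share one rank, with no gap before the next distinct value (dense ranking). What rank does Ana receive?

5

Sorted (descending): 548, 494, 446, 396, 383, 383, 379, 362, 348, 293, 289
The 2 values of 383 share dense rank 5.
Remaining distinct values take the next consecutive integers.
Ana has value 383 ms → rank 5.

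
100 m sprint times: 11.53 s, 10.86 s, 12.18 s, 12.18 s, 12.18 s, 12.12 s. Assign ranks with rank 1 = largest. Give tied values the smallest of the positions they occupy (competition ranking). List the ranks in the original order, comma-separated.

Sorted (descending): 12.18, 12.18, 12.18, 12.12, 11.53, 10.86
The 3 values of 12.18 occupy positions 1–3 → each gets rank 1.

5, 6, 1, 1, 1, 4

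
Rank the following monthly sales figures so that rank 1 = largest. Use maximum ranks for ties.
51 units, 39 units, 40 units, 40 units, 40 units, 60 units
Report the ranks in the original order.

Sorted (descending): 60, 51, 40, 40, 40, 39
The 3 values of 40 occupy positions 3–5 → each gets rank 5.

2, 6, 5, 5, 5, 1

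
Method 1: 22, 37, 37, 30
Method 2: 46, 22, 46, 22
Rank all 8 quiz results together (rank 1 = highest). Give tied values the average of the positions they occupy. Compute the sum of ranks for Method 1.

19

Sorted (descending): 46, 46, 37, 37, 30, 22, 22, 22
The 2 values of 46 occupy positions 1–2 → average rank (1+2)/2 = 1.5.
The 2 values of 37 occupy positions 3–4 → average rank (3+4)/2 = 3.5.
The 3 values of 22 occupy positions 6–8 → average rank 7.
Method 1 values → pooled ranks: 22→7, 37→3.5, 37→3.5, 30→5
Rank sum = 7 + 3.5 + 3.5 + 5 = 19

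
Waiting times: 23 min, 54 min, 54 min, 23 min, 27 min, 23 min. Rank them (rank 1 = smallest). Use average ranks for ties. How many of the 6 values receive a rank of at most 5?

4

Sorted (ascending): 23, 23, 23, 27, 54, 54
The 3 values of 23 occupy positions 1–3 → average rank 2.
The 2 values of 54 occupy positions 5–6 → average rank (5+6)/2 = 5.5.
Ranks ≤ 5: {2, 2, 2, 4} → 4 values.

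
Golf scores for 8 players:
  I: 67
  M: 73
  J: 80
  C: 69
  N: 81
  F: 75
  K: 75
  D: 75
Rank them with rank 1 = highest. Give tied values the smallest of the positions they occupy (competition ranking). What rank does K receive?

3

Sorted (descending): 81, 80, 75, 75, 75, 73, 69, 67
The 3 values of 75 occupy positions 3–5 → each gets rank 3.
K has value 75 → rank 3.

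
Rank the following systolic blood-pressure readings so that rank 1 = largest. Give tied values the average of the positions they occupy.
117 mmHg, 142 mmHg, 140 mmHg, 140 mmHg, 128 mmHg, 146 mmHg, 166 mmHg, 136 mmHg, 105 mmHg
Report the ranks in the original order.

Sorted (descending): 166, 146, 142, 140, 140, 136, 128, 117, 105
The 2 values of 140 occupy positions 4–5 → average rank (4+5)/2 = 4.5.

8, 3, 4.5, 4.5, 7, 2, 1, 6, 9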